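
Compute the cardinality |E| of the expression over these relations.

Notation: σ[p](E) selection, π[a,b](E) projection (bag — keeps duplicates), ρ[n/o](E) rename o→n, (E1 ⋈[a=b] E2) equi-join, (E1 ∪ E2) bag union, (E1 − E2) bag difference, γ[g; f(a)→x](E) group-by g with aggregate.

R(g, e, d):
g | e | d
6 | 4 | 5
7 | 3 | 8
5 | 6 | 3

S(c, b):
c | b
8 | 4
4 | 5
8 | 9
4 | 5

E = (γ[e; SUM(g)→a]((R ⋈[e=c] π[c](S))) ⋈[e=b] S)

Subexpression sizes:
  R → 3
  S → 4
  π[c](S) → 4
  (R ⋈[e=c] π[c](S)) → 2
  γ[e; SUM(g)→a]((R ⋈[e=c] π[c](S))) → 1
  S → 4
  (γ[e; SUM(g)→a]((R ⋈[e=c] π[c](S))) ⋈[e=b] S) → 1

|E| = 1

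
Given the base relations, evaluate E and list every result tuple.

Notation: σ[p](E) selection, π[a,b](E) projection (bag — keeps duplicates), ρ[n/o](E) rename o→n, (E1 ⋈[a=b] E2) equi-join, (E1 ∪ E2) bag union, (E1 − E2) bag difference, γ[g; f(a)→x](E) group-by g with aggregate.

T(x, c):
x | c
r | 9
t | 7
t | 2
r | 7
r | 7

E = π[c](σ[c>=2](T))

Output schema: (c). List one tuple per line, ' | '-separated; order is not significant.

Subexpression sizes:
  T → 5
  σ[c>=2](T) → 5
  π[c](σ[c>=2](T)) → 5

== RESULT ==
c
2
7
7
7
9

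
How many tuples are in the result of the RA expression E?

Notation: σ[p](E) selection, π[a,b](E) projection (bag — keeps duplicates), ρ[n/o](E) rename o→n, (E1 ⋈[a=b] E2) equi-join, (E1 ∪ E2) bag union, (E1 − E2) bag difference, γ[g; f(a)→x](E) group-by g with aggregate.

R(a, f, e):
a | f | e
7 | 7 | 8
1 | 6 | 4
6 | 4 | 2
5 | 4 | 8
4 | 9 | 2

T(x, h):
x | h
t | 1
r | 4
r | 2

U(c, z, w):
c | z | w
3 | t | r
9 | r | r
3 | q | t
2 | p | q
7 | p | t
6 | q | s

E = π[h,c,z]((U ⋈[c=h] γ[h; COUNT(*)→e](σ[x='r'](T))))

Row counts bottom-up:
  U → 6
  T → 3
  σ[x='r'](T) → 2
  γ[h; COUNT(*)→e](σ[x='r'](T)) → 2
  (U ⋈[c=h] γ[h; COUNT(*)→e](σ[x='r'](T))) → 1
  π[h,c,z]((U ⋈[c=h] γ[h; COUNT(*)→e](σ[x='r'](T)))) → 1

|E| = 1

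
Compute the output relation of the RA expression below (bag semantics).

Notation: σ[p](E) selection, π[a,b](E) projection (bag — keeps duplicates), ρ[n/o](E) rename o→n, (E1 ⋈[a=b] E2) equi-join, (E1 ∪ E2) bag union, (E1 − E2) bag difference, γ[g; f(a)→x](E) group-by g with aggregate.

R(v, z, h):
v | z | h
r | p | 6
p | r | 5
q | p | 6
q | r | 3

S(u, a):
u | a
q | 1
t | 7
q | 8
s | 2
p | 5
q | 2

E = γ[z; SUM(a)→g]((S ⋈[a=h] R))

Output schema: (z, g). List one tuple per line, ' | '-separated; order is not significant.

Subexpression sizes:
  S → 6
  R → 4
  (S ⋈[a=h] R) → 1
  γ[z; SUM(a)→g]((S ⋈[a=h] R)) → 1

== RESULT ==
z | g
r | 5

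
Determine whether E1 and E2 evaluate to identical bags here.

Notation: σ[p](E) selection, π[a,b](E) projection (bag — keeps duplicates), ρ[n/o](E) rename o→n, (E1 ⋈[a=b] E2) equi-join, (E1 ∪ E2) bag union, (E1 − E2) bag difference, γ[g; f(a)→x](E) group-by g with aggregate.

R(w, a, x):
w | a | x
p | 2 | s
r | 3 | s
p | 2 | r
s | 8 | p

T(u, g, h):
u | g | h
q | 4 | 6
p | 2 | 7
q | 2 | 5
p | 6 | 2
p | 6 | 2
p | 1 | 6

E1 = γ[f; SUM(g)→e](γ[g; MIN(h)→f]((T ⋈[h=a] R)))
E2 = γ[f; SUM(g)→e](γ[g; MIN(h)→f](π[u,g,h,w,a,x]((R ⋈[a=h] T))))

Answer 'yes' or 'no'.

E1 row counts bottom-up:
  T → 6
  R → 4
  (T ⋈[h=a] R) → 4
  γ[g; MIN(h)→f]((T ⋈[h=a] R)) → 1
  γ[f; SUM(g)→e](γ[g; MIN(h)→f]((T ⋈[h=a] R))) → 1
E2 row counts bottom-up:
  R → 4
  T → 6
  (R ⋈[a=h] T) → 4
  π[u,g,h,w,a,x]((R ⋈[a=h] T)) → 4
  γ[g; MIN(h)→f](π[u,g,h,w,a,x]((R ⋈[a=h] T))) → 1
  γ[f; SUM(g)→e](γ[g; MIN(h)→f](π[u,g,h,w,a,x]((R ⋈[a=h] T)))) → 1

E1 and E2 produce the same multiset:
f | e
2 | 6

yes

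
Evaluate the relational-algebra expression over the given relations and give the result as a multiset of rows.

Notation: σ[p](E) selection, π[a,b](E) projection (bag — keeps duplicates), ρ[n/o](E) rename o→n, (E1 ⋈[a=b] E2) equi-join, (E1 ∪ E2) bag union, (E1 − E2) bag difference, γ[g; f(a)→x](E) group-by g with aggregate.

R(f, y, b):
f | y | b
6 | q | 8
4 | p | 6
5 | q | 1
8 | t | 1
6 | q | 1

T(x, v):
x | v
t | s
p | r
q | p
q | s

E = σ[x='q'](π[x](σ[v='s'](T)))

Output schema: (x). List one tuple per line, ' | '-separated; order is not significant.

Stepwise |·|:
  T → 4
  σ[v='s'](T) → 2
  π[x](σ[v='s'](T)) → 2
  σ[x='q'](π[x](σ[v='s'](T))) → 1

== RESULT ==
x
q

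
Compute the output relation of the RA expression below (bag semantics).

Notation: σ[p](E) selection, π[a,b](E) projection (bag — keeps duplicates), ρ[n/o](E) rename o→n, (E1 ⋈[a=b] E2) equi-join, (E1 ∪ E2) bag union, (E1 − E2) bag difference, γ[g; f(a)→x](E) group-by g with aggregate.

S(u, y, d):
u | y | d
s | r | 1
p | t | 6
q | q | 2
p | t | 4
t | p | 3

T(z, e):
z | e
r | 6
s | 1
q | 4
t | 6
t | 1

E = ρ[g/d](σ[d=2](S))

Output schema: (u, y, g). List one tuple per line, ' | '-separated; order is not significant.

Per-node cardinality:
  S → 5
  σ[d=2](S) → 1
  ρ[g/d](σ[d=2](S)) → 1

== RESULT ==
u | y | g
q | q | 2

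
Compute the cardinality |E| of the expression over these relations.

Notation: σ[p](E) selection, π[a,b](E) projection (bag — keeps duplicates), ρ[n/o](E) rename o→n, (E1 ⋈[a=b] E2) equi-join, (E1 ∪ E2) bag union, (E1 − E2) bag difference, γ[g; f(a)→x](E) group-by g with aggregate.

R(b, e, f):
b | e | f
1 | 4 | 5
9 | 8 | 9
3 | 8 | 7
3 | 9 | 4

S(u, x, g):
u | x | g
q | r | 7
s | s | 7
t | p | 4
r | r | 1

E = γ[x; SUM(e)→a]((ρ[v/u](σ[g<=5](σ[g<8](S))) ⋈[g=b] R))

Per-node cardinality:
  S → 4
  σ[g<8](S) → 4
  σ[g<=5](σ[g<8](S)) → 2
  ρ[v/u](σ[g<=5](σ[g<8](S))) → 2
  R → 4
  (ρ[v/u](σ[g<=5](σ[g<8](S))) ⋈[g=b] R) → 1
  γ[x; SUM(e)→a]((ρ[v/u](σ[g<=5](σ[g<8](S))) ⋈[g=b] R)) → 1

|E| = 1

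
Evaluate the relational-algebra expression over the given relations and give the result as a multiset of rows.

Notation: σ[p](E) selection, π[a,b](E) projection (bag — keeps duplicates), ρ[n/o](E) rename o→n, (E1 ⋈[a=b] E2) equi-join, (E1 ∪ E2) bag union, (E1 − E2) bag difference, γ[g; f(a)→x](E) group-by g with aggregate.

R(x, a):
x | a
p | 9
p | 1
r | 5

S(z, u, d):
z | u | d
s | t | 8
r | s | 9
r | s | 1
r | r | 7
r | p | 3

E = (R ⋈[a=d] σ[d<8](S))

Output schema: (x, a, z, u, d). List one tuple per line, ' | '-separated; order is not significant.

Row counts bottom-up:
  R → 3
  S → 5
  σ[d<8](S) → 3
  (R ⋈[a=d] σ[d<8](S)) → 1

== RESULT ==
x | a | z | u | d
p | 1 | r | s | 1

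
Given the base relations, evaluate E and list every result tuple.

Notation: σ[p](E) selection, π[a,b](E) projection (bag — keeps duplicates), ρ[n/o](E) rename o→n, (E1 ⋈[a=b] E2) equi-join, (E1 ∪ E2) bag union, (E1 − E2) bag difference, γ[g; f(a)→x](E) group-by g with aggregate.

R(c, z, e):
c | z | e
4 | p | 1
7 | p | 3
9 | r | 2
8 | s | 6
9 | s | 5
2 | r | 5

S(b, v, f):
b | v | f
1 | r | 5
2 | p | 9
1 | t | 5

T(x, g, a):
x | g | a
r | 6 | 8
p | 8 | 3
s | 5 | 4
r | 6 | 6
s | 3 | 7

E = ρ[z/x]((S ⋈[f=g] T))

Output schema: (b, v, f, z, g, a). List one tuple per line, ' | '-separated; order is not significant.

Stepwise |·|:
  S → 3
  T → 5
  (S ⋈[f=g] T) → 2
  ρ[z/x]((S ⋈[f=g] T)) → 2

== RESULT ==
b | v | f | z | g | a
1 | r | 5 | s | 5 | 4
1 | t | 5 | s | 5 | 4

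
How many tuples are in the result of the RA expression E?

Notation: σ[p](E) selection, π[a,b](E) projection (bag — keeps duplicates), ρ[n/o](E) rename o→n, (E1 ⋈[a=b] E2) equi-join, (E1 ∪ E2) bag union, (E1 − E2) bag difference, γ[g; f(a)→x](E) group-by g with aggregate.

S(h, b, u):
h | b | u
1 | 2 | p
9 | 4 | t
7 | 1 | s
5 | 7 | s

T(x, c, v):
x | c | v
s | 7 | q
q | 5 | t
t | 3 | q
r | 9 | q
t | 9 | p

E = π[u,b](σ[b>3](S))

Per-node cardinality:
  S → 4
  σ[b>3](S) → 2
  π[u,b](σ[b>3](S)) → 2

|E| = 2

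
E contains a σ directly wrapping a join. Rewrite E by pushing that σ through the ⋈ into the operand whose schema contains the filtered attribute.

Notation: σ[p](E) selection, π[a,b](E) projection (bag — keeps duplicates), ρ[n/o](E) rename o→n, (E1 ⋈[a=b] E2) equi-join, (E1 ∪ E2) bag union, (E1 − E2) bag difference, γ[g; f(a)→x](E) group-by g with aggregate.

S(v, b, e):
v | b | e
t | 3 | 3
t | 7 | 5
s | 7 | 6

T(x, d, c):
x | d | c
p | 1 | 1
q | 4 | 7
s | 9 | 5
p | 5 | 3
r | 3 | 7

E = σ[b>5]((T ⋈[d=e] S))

σ filters on b, owned by the right side.
E' = (T ⋈[d=e] σ[b>5](S))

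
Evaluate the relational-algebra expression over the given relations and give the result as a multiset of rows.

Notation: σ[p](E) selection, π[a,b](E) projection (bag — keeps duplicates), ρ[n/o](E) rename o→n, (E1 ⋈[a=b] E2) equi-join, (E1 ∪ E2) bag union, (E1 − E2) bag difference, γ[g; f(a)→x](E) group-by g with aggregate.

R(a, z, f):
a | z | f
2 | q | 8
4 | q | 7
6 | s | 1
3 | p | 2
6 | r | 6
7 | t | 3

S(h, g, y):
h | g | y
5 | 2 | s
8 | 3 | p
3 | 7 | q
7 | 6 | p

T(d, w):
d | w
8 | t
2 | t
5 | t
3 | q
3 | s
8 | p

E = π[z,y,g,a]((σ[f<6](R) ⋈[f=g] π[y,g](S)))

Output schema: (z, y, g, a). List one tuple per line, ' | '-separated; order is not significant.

Row counts bottom-up:
  R → 6
  σ[f<6](R) → 3
  S → 4
  π[y,g](S) → 4
  (σ[f<6](R) ⋈[f=g] π[y,g](S)) → 2
  π[z,y,g,a]((σ[f<6](R) ⋈[f=g] π[y,g](S))) → 2

== RESULT ==
z | y | g | a
p | s | 2 | 3
t | p | 3 | 7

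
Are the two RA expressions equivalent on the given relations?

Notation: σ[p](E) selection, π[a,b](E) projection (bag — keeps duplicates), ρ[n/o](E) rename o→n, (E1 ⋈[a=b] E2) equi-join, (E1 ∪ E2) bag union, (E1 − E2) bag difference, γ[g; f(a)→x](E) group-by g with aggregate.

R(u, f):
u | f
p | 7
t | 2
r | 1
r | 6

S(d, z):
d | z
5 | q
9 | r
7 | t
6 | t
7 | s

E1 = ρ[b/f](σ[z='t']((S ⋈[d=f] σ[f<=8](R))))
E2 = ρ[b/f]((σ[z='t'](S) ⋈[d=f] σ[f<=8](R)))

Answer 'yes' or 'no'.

E1 per-node cardinality:
  S → 5
  R → 4
  σ[f<=8](R) → 4
  (S ⋈[d=f] σ[f<=8](R)) → 3
  σ[z='t']((S ⋈[d=f] σ[f<=8](R))) → 2
  ρ[b/f](σ[z='t']((S ⋈[d=f] σ[f<=8](R)))) → 2
E2 per-node cardinality:
  S → 5
  σ[z='t'](S) → 2
  R → 4
  σ[f<=8](R) → 4
  (σ[z='t'](S) ⋈[d=f] σ[f<=8](R)) → 2
  ρ[b/f]((σ[z='t'](S) ⋈[d=f] σ[f<=8](R))) → 2

E1 and E2 produce the same multiset:
d | z | u | b
6 | t | r | 6
7 | t | p | 7

yes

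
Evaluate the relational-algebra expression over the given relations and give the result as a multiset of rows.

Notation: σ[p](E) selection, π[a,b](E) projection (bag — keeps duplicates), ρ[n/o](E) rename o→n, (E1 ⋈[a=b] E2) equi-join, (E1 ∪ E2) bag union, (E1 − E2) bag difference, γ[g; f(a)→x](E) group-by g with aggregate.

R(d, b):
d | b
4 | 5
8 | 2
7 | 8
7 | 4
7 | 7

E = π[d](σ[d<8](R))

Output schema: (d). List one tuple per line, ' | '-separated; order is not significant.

Subexpression sizes:
  R → 5
  σ[d<8](R) → 4
  π[d](σ[d<8](R)) → 4

== RESULT ==
d
4
7
7
7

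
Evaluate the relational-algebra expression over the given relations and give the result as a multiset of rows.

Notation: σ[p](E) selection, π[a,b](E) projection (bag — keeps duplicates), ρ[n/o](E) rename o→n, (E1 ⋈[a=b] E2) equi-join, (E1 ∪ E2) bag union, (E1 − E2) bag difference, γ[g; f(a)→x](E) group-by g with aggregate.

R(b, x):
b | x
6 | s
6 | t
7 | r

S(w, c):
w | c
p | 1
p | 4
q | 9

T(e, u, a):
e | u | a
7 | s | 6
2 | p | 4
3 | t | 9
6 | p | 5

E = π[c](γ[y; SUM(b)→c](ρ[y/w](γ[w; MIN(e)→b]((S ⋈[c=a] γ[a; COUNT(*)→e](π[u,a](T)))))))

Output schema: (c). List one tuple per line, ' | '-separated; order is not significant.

Subexpression sizes:
  S → 3
  T → 4
  π[u,a](T) → 4
  γ[a; COUNT(*)→e](π[u,a](T)) → 4
  (S ⋈[c=a] γ[a; COUNT(*)→e](π[u,a](T))) → 2
  γ[w; MIN(e)→b]((S ⋈[c=a] γ[a; COUNT(*)→e](π[u,a](T)))) → 2
  ρ[y/w](γ[w; MIN(e)→b]((S ⋈[c=a] γ[a; COUNT(*)→e](π[u,a](T))))) → 2
  γ[y; SUM(b)→c](ρ[y/w](γ[w; MIN(e)→b]((S ⋈[c=a] γ[a; COUNT(*)→e](π[u,a](T)))))) → 2
  π[c](γ[y; SUM(b)→c](ρ[y/w](γ[w; MIN(e)→b]((S ⋈[c=a] γ[a; COUNT(*)→e](π[u,a](T))))))) → 2

== RESULT ==
c
1
1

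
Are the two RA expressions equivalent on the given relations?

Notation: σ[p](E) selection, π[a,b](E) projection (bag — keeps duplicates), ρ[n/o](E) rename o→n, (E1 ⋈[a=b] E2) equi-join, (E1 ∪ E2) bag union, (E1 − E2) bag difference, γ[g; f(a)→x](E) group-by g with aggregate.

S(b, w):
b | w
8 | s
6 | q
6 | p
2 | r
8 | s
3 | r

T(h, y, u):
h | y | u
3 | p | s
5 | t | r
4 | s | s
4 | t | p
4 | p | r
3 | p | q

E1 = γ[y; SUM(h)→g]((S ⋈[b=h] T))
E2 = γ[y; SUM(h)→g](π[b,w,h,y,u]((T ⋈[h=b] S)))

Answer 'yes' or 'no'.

E1 per-node cardinality:
  S → 6
  T → 6
  (S ⋈[b=h] T) → 2
  γ[y; SUM(h)→g]((S ⋈[b=h] T)) → 1
E2 per-node cardinality:
  T → 6
  S → 6
  (T ⋈[h=b] S) → 2
  π[b,w,h,y,u]((T ⋈[h=b] S)) → 2
  γ[y; SUM(h)→g](π[b,w,h,y,u]((T ⋈[h=b] S))) → 1

E1 and E2 produce the same multiset:
y | g
p | 6

yes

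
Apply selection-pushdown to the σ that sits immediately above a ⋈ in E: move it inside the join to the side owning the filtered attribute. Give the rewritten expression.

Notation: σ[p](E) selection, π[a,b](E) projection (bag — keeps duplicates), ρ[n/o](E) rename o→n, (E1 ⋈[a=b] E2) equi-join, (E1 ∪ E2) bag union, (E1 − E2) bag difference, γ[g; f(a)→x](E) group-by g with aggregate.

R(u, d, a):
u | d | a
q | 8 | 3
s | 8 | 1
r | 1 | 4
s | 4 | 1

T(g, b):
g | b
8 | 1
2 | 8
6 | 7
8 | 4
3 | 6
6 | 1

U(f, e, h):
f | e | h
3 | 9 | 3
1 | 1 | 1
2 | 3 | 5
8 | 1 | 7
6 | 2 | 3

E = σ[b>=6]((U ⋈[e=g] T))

σ filters on b, owned by the right side.
E' = (U ⋈[e=g] σ[b>=6](T))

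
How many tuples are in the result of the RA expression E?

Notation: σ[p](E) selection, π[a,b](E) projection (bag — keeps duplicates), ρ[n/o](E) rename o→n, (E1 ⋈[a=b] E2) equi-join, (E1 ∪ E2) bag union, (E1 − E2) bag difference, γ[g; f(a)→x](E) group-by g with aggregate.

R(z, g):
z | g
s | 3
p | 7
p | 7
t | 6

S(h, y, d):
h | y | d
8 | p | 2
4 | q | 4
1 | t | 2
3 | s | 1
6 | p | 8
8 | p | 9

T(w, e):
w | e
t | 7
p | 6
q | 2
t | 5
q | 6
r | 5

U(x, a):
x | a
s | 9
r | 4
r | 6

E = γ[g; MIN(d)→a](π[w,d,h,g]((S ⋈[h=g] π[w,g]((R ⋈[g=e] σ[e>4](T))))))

Subexpression sizes:
  S → 6
  R → 4
  T → 6
  σ[e>4](T) → 5
  (R ⋈[g=e] σ[e>4](T)) → 4
  π[w,g]((R ⋈[g=e] σ[e>4](T))) → 4
  (S ⋈[h=g] π[w,g]((R ⋈[g=e] σ[e>4](T)))) → 2
  π[w,d,h,g]((S ⋈[h=g] π[w,g]((R ⋈[g=e] σ[e>4](T))))) → 2
  γ[g; MIN(d)→a](π[w,d,h,g]((S ⋈[h=g] π[w,g]((R ⋈[g=e] σ[e>4](T)))))) → 1

|E| = 1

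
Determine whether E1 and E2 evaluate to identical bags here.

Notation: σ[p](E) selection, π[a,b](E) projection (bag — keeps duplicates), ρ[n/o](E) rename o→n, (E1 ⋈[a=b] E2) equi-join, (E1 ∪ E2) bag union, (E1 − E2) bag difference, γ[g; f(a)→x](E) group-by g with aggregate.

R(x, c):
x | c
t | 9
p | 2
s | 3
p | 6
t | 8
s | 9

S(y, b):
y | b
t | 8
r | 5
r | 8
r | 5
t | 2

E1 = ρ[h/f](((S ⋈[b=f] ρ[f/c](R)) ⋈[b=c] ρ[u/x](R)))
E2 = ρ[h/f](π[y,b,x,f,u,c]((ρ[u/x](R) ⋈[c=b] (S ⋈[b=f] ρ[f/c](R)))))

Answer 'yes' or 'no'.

E1 per-node cardinality:
  S → 5
  R → 6
  ρ[f/c](R) → 6
  (S ⋈[b=f] ρ[f/c](R)) → 3
  R → 6
  ρ[u/x](R) → 6
  ((S ⋈[b=f] ρ[f/c](R)) ⋈[b=c] ρ[u/x](R)) → 3
  ρ[h/f](((S ⋈[b=f] ρ[f/c](R)) ⋈[b=c] ρ[u/x](R))) → 3
E2 per-node cardinality:
  R → 6
  ρ[u/x](R) → 6
  S → 5
  R → 6
  ρ[f/c](R) → 6
  (S ⋈[b=f] ρ[f/c](R)) → 3
  (ρ[u/x](R) ⋈[c=b] (S ⋈[b=f] ρ[f/c](R))) → 3
  π[y,b,x,f,u,c]((ρ[u/x](R) ⋈[c=b] (S ⋈[b=f] ρ[f/c](R)))) → 3
  ρ[h/f](π[y,b,x,f,u,c]((ρ[u/x](R) ⋈[c=b] (S ⋈[b=f] ρ[f/c](R))))) → 3

E1 and E2 produce the same multiset:
y | b | x | h | u | c
r | 8 | t | 8 | t | 8
t | 2 | p | 2 | p | 2
t | 8 | t | 8 | t | 8

yes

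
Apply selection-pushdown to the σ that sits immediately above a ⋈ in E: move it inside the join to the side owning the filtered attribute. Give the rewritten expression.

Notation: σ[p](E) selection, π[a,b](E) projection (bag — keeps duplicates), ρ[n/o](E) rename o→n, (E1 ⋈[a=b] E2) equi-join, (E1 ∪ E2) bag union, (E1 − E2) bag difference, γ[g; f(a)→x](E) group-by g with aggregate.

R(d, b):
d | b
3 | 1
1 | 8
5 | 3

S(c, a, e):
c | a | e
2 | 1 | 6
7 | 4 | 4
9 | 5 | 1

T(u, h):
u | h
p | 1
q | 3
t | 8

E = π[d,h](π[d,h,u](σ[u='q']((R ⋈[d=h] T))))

σ filters on u, owned by the right side.
E' = π[d,h](π[d,h,u]((R ⋈[d=h] σ[u='q'](T))))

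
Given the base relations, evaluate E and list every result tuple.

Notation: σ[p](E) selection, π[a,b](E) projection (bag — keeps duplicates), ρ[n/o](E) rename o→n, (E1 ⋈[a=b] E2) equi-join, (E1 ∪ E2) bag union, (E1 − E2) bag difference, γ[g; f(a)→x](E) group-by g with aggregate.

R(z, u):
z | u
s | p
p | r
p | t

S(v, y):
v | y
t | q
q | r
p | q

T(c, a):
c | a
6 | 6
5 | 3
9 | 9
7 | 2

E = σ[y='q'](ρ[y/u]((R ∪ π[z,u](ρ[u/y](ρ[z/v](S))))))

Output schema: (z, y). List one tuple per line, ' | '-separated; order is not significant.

Subexpression sizes:
  R → 3
  S → 3
  ρ[z/v](S) → 3
  ρ[u/y](ρ[z/v](S)) → 3
  π[z,u](ρ[u/y](ρ[z/v](S))) → 3
  (R ∪ π[z,u](ρ[u/y](ρ[z/v](S)))) → 6
  ρ[y/u]((R ∪ π[z,u](ρ[u/y](ρ[z/v](S))))) → 6
  σ[y='q'](ρ[y/u]((R ∪ π[z,u](ρ[u/y](ρ[z/v](S)))))) → 2

== RESULT ==
z | y
p | q
t | q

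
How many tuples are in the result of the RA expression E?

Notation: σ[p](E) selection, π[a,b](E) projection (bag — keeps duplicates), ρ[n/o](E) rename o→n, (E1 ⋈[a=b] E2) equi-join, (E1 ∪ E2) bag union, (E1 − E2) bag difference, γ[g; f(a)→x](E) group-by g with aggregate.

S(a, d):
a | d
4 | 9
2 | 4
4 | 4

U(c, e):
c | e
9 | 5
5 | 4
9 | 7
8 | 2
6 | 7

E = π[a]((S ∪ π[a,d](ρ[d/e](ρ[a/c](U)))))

Subexpression sizes:
  S → 3
  U → 5
  ρ[a/c](U) → 5
  ρ[d/e](ρ[a/c](U)) → 5
  π[a,d](ρ[d/e](ρ[a/c](U))) → 5
  (S ∪ π[a,d](ρ[d/e](ρ[a/c](U)))) → 8
  π[a]((S ∪ π[a,d](ρ[d/e](ρ[a/c](U))))) → 8

|E| = 8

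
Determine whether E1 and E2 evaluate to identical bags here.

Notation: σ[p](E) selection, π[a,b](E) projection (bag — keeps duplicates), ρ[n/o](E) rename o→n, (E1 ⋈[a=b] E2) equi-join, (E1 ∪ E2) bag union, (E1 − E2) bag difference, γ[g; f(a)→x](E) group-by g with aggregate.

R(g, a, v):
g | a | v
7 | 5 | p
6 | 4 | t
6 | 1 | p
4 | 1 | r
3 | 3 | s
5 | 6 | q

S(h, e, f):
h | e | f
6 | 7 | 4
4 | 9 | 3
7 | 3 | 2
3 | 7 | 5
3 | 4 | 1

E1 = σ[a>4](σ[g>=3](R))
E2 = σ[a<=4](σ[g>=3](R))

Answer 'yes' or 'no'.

E1 per-node cardinality:
  R → 6
  σ[g>=3](R) → 6
  σ[a>4](σ[g>=3](R)) → 2
E2 per-node cardinality:
  R → 6
  σ[g>=3](R) → 6
  σ[a<=4](σ[g>=3](R)) → 4

E1 result:
g | a | v
5 | 6 | q
7 | 5 | p
E2 result:
g | a | v
3 | 3 | s
4 | 1 | r
6 | 1 | p
6 | 4 | t
Witness: (5, 6, 'q') appears 1× in E1 but 0× in E2.

no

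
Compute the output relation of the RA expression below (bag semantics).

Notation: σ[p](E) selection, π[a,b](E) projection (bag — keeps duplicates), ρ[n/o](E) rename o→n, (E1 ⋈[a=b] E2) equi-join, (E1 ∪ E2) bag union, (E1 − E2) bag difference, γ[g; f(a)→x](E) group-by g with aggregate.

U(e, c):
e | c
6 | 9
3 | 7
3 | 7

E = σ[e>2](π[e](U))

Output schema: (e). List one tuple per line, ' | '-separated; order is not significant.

Row counts bottom-up:
  U → 3
  π[e](U) → 3
  σ[e>2](π[e](U)) → 3

== RESULT ==
e
3
3
6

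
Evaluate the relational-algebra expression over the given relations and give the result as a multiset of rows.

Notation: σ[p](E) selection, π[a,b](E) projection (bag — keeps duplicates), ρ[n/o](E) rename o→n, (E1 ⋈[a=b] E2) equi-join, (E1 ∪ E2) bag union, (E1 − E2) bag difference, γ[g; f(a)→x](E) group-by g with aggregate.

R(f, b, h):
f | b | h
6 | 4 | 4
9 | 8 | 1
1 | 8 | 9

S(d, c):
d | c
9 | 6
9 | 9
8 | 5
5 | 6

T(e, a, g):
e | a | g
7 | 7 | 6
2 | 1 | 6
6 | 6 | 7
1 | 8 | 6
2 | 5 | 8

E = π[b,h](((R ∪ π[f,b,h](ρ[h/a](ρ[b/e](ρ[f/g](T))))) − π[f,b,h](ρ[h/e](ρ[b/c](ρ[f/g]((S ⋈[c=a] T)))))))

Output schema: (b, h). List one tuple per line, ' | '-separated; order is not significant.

Subexpression sizes:
  R → 3
  T → 5
  ρ[f/g](T) → 5
  ρ[b/e](ρ[f/g](T)) → 5
  ρ[h/a](ρ[b/e](ρ[f/g](T))) → 5
  π[f,b,h](ρ[h/a](ρ[b/e](ρ[f/g](T)))) → 5
  (R ∪ π[f,b,h](ρ[h/a](ρ[b/e](ρ[f/g](T))))) → 8
  S → 4
  T → 5
  (S ⋈[c=a] T) → 3
  ρ[f/g]((S ⋈[c=a] T)) → 3
  ρ[b/c](ρ[f/g]((S ⋈[c=a] T))) → 3
  ρ[h/e](ρ[b/c](ρ[f/g]((S ⋈[c=a] T)))) → 3
  π[f,b,h](ρ[h/e](ρ[b/c](ρ[f/g]((S ⋈[c=a] T))))) → 3
  ((R ∪ π[f,b,h](ρ[h/a](ρ[b/e](ρ[f/g](T))))) − π[f,b,h](ρ[h/e](ρ[b/c](ρ[f/g]((S ⋈[c=a] T)))))) → 7
  π[b,h](((R ∪ π[f,b,h](ρ[h/a](ρ[b/e](ρ[f/g](T))))) − π[f,b,h](ρ[h/e](ρ[b/c](ρ[f/g]((S ⋈[c=a] T))))))) → 7

== RESULT ==
b | h
1 | 8
2 | 1
2 | 5
4 | 4
7 | 7
8 | 1
8 | 9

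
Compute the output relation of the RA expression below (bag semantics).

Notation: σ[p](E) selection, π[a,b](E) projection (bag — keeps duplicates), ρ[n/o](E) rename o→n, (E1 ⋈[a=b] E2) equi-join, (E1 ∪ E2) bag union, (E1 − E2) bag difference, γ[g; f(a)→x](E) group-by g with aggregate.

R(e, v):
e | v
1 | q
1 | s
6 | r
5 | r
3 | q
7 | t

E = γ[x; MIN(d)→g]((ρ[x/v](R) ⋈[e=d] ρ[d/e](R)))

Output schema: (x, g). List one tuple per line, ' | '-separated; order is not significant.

Stepwise |·|:
  R → 6
  ρ[x/v](R) → 6
  R → 6
  ρ[d/e](R) → 6
  (ρ[x/v](R) ⋈[e=d] ρ[d/e](R)) → 8
  γ[x; MIN(d)→g]((ρ[x/v](R) ⋈[e=d] ρ[d/e](R))) → 4

== RESULT ==
x | g
q | 1
r | 5
s | 1
t | 7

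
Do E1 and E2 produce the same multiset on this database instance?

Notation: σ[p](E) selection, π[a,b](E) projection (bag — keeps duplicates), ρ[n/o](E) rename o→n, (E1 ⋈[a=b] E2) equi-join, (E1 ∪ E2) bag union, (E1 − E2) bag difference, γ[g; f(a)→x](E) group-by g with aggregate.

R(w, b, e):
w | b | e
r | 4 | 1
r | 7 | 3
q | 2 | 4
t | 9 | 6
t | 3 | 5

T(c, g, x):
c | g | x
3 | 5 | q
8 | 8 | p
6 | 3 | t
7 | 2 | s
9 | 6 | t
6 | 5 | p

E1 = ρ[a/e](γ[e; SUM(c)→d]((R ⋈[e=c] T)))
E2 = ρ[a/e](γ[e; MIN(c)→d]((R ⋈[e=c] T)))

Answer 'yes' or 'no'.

E1 subexpression sizes:
  R → 5
  T → 6
  (R ⋈[e=c] T) → 3
  γ[e; SUM(c)→d]((R ⋈[e=c] T)) → 2
  ρ[a/e](γ[e; SUM(c)→d]((R ⋈[e=c] T))) → 2
E2 subexpression sizes:
  R → 5
  T → 6
  (R ⋈[e=c] T) → 3
  γ[e; MIN(c)→d]((R ⋈[e=c] T)) → 2
  ρ[a/e](γ[e; MIN(c)→d]((R ⋈[e=c] T))) → 2

E1 result:
a | d
3 | 3
6 | 12
E2 result:
a | d
3 | 3
6 | 6
Witness: (6, 12) appears 1× in E1 but 0× in E2.

no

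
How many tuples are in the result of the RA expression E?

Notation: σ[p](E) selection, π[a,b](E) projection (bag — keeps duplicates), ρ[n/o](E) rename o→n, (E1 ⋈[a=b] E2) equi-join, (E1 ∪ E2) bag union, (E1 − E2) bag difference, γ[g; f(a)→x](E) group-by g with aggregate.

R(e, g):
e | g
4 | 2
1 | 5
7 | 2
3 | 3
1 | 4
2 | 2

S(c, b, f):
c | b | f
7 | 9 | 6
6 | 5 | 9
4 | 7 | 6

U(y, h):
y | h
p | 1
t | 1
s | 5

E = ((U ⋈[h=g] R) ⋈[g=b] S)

Row counts bottom-up:
  U → 3
  R → 6
  (U ⋈[h=g] R) → 1
  S → 3
  ((U ⋈[h=g] R) ⋈[g=b] S) → 1

|E| = 1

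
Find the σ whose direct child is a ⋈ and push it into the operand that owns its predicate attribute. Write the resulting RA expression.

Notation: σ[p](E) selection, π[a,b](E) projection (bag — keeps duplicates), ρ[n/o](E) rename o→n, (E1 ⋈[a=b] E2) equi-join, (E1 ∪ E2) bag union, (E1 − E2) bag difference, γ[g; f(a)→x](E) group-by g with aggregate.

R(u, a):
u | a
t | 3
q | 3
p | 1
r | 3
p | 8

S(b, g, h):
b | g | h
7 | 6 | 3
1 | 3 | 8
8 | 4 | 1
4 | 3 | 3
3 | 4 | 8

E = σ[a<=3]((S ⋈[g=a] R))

σ filters on a, owned by the right side.
E' = (S ⋈[g=a] σ[a<=3](R))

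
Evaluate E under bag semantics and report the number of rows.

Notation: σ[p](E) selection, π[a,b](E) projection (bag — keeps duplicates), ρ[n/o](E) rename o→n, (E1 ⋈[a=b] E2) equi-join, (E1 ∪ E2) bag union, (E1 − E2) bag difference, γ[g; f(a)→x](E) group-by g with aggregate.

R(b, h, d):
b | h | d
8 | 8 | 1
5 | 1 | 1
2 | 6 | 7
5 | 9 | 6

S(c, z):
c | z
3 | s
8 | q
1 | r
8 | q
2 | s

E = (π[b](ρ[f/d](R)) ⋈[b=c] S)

Stepwise |·|:
  R → 4
  ρ[f/d](R) → 4
  π[b](ρ[f/d](R)) → 4
  S → 5
  (π[b](ρ[f/d](R)) ⋈[b=c] S) → 3

|E| = 3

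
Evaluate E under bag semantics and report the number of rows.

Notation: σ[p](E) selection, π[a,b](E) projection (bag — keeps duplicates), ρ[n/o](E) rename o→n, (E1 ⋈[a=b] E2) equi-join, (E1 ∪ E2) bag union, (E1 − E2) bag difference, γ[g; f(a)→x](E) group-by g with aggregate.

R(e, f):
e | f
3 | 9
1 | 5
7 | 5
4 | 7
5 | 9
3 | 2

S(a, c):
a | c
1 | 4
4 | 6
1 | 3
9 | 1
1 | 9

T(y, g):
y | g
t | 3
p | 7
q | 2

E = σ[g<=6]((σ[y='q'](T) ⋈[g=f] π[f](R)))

Stepwise |·|:
  T → 3
  σ[y='q'](T) → 1
  R → 6
  π[f](R) → 6
  (σ[y='q'](T) ⋈[g=f] π[f](R)) → 1
  σ[g<=6]((σ[y='q'](T) ⋈[g=f] π[f](R))) → 1

|E| = 1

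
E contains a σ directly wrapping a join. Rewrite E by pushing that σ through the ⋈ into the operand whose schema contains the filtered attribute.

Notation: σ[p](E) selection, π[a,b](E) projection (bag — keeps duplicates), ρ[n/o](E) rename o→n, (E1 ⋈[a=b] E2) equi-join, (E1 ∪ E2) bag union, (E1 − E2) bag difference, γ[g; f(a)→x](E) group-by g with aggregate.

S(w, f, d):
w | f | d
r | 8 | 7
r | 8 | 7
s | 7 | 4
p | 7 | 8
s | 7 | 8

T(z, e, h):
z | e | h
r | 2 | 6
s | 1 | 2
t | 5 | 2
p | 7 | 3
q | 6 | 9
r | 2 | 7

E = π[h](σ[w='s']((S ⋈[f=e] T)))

σ filters on w, owned by the left side.
E' = π[h]((σ[w='s'](S) ⋈[f=e] T))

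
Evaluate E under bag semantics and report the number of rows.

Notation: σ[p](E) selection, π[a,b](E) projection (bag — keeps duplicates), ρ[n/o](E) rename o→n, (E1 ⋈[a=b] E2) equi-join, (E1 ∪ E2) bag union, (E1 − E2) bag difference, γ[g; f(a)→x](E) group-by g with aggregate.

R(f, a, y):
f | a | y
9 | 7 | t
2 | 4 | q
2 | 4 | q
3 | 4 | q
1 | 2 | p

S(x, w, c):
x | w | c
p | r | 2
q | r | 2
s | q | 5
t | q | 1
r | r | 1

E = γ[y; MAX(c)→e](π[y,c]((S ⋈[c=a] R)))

Per-node cardinality:
  S → 5
  R → 5
  (S ⋈[c=a] R) → 2
  π[y,c]((S ⋈[c=a] R)) → 2
  γ[y; MAX(c)→e](π[y,c]((S ⋈[c=a] R))) → 1

|E| = 1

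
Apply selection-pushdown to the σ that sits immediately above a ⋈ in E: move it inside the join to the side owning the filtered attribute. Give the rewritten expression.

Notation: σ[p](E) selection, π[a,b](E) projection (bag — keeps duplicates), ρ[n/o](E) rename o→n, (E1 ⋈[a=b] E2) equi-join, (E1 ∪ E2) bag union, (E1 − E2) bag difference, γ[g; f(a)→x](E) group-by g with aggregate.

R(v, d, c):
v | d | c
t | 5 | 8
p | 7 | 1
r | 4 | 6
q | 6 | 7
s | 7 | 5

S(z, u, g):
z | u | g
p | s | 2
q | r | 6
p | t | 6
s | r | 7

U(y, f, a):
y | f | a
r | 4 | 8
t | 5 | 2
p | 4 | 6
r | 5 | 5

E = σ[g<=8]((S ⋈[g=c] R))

σ filters on g, owned by the left side.
E' = (σ[g<=8](S) ⋈[g=c] R)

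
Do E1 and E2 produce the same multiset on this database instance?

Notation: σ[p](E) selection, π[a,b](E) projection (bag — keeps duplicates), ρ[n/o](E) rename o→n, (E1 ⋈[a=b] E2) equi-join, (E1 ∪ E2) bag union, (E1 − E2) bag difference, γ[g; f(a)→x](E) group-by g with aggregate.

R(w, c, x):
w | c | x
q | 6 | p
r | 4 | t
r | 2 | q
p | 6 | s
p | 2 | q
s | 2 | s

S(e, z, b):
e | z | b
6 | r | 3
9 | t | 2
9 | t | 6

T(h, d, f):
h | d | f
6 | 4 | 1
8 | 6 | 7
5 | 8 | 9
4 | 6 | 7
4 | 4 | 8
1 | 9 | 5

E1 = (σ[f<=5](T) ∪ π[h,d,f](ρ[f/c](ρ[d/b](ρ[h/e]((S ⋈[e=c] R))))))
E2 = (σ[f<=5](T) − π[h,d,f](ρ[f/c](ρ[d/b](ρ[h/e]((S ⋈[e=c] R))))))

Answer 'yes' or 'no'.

E1 subexpression sizes:
  T → 6
  σ[f<=5](T) → 2
  S → 3
  R → 6
  (S ⋈[e=c] R) → 2
  ρ[h/e]((S ⋈[e=c] R)) → 2
  ρ[d/b](ρ[h/e]((S ⋈[e=c] R))) → 2
  ρ[f/c](ρ[d/b](ρ[h/e]((S ⋈[e=c] R)))) → 2
  π[h,d,f](ρ[f/c](ρ[d/b](ρ[h/e]((S ⋈[e=c] R))))) → 2
  (σ[f<=5](T) ∪ π[h,d,f](ρ[f/c](ρ[d/b](ρ[h/e]((S ⋈[e=c] R)))))) → 4
E2 subexpression sizes:
  T → 6
  σ[f<=5](T) → 2
  S → 3
  R → 6
  (S ⋈[e=c] R) → 2
  ρ[h/e]((S ⋈[e=c] R)) → 2
  ρ[d/b](ρ[h/e]((S ⋈[e=c] R))) → 2
  ρ[f/c](ρ[d/b](ρ[h/e]((S ⋈[e=c] R)))) → 2
  π[h,d,f](ρ[f/c](ρ[d/b](ρ[h/e]((S ⋈[e=c] R))))) → 2
  (σ[f<=5](T) − π[h,d,f](ρ[f/c](ρ[d/b](ρ[h/e]((S ⋈[e=c] R)))))) → 2

E1 result:
h | d | f
1 | 9 | 5
6 | 3 | 6
6 | 3 | 6
6 | 4 | 1
E2 result:
h | d | f
1 | 9 | 5
6 | 4 | 1
Witness: (6, 3, 6) appears 2× in E1 but 0× in E2.

no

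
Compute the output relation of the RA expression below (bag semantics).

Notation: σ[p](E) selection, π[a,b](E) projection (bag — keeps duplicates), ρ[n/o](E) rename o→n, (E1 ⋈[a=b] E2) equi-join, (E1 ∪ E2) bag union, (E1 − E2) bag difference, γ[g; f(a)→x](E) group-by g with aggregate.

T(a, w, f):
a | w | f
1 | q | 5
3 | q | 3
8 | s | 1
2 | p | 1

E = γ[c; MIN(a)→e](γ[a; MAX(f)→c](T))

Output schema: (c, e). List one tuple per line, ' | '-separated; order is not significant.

Per-node cardinality:
  T → 4
  γ[a; MAX(f)→c](T) → 4
  γ[c; MIN(a)→e](γ[a; MAX(f)→c](T)) → 3

== RESULT ==
c | e
1 | 2
3 | 3
5 | 1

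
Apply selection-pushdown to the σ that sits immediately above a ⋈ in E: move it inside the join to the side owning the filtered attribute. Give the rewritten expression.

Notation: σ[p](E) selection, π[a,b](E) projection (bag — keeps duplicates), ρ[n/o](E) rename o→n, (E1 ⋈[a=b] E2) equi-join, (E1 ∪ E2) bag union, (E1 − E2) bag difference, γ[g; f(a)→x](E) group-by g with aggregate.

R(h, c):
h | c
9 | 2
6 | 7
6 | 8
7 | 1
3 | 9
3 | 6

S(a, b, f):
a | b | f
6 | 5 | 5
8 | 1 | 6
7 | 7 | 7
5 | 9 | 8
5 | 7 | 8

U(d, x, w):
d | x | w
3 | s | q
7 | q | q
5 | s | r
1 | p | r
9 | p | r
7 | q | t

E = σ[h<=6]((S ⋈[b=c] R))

σ filters on h, owned by the right side.
E' = (S ⋈[b=c] σ[h<=6](R))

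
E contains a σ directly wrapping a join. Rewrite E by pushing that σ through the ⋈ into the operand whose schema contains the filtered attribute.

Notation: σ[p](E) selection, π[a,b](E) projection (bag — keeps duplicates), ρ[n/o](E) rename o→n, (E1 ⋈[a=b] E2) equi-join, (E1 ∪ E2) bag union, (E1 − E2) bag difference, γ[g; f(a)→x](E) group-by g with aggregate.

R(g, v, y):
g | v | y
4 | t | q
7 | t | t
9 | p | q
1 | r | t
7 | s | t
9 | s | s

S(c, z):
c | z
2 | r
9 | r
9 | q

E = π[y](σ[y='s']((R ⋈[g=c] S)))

σ filters on y, owned by the left side.
E' = π[y]((σ[y='s'](R) ⋈[g=c] S))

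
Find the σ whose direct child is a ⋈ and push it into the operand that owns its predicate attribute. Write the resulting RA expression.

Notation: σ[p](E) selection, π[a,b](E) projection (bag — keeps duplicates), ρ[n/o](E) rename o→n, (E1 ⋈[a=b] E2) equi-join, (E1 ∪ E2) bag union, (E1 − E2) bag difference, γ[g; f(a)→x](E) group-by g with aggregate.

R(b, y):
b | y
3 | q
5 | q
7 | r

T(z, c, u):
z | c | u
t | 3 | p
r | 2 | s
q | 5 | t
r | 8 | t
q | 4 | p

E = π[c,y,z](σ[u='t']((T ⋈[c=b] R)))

σ filters on u, owned by the left side.
E' = π[c,y,z]((σ[u='t'](T) ⋈[c=b] R))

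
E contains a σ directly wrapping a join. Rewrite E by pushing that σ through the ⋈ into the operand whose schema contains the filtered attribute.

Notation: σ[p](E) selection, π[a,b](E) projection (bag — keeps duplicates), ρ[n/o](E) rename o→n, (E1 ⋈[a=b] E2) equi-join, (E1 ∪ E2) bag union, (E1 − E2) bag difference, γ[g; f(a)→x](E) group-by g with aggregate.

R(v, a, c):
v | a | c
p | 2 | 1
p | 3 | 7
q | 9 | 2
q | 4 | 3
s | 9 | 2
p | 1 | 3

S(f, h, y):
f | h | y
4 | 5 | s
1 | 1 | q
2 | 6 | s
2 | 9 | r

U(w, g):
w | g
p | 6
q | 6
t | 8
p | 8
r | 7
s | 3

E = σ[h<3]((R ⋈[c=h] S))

σ filters on h, owned by the right side.
E' = (R ⋈[c=h] σ[h<3](S))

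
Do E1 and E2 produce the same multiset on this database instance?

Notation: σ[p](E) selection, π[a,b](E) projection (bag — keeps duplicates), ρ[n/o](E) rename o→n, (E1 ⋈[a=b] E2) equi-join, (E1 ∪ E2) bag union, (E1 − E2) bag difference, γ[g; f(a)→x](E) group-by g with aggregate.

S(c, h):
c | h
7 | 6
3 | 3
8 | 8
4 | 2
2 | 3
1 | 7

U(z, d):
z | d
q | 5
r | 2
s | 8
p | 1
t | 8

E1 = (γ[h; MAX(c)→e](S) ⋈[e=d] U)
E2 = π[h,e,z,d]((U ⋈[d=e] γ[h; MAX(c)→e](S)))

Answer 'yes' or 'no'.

E1 stepwise |·|:
  S → 6
  γ[h; MAX(c)→e](S) → 5
  U → 5
  (γ[h; MAX(c)→e](S) ⋈[e=d] U) → 3
E2 stepwise |·|:
  U → 5
  S → 6
  γ[h; MAX(c)→e](S) → 5
  (U ⋈[d=e] γ[h; MAX(c)→e](S)) → 3
  π[h,e,z,d]((U ⋈[d=e] γ[h; MAX(c)→e](S))) → 3

E1 and E2 produce the same multiset:
h | e | z | d
7 | 1 | p | 1
8 | 8 | s | 8
8 | 8 | t | 8

yes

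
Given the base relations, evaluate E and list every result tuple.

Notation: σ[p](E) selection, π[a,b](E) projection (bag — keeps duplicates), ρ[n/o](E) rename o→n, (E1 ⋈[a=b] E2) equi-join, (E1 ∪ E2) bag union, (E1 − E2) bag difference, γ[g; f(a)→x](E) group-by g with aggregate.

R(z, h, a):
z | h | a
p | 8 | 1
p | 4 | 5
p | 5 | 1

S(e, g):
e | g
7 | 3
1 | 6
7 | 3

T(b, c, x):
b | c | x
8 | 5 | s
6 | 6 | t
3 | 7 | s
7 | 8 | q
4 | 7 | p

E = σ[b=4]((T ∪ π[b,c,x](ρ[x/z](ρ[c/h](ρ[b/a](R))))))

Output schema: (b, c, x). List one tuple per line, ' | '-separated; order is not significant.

Subexpression sizes:
  T → 5
  R → 3
  ρ[b/a](R) → 3
  ρ[c/h](ρ[b/a](R)) → 3
  ρ[x/z](ρ[c/h](ρ[b/a](R))) → 3
  π[b,c,x](ρ[x/z](ρ[c/h](ρ[b/a](R)))) → 3
  (T ∪ π[b,c,x](ρ[x/z](ρ[c/h](ρ[b/a](R))))) → 8
  σ[b=4]((T ∪ π[b,c,x](ρ[x/z](ρ[c/h](ρ[b/a](R)))))) → 1

== RESULT ==
b | c | x
4 | 7 | p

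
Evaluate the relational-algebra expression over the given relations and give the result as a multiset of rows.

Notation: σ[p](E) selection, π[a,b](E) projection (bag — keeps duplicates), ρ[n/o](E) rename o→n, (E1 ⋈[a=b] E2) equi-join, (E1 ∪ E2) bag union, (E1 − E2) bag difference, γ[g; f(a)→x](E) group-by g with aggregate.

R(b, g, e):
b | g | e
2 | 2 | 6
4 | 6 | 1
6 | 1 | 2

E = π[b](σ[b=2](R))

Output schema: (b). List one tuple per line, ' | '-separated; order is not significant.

Subexpression sizes:
  R → 3
  σ[b=2](R) → 1
  π[b](σ[b=2](R)) → 1

== RESULT ==
b
2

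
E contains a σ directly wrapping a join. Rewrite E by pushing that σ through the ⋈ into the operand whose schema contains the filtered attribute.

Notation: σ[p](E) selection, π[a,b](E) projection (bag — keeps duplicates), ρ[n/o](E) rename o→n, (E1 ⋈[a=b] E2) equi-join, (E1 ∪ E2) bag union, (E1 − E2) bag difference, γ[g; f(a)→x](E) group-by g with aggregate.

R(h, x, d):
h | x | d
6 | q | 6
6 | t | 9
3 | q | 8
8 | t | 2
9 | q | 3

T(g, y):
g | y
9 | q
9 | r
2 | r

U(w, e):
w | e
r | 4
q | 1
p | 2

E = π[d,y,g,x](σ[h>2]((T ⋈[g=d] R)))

σ filters on h, owned by the right side.
E' = π[d,y,g,x]((T ⋈[g=d] σ[h>2](R)))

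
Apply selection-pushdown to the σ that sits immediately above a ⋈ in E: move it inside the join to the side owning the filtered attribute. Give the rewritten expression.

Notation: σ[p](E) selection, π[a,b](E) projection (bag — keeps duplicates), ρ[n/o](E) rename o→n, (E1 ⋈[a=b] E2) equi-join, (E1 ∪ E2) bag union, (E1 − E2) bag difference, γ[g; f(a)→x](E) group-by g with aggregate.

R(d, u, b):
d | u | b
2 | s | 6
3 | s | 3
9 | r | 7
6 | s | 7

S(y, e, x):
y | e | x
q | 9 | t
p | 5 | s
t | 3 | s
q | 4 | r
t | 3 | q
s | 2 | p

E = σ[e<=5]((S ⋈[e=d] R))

σ filters on e, owned by the left side.
E' = (σ[e<=5](S) ⋈[e=d] R)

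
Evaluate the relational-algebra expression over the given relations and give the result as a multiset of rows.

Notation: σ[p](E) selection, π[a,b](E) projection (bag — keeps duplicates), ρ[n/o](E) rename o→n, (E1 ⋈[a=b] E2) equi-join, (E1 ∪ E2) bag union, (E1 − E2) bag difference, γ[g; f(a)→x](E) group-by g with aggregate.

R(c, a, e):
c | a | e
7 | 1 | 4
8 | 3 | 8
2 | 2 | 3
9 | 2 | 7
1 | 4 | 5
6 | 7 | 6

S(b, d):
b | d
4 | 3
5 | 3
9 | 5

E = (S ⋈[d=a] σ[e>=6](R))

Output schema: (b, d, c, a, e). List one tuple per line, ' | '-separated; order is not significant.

Per-node cardinality:
  S → 3
  R → 6
  σ[e>=6](R) → 3
  (S ⋈[d=a] σ[e>=6](R)) → 2

== RESULT ==
b | d | c | a | e
4 | 3 | 8 | 3 | 8
5 | 3 | 8 | 3 | 8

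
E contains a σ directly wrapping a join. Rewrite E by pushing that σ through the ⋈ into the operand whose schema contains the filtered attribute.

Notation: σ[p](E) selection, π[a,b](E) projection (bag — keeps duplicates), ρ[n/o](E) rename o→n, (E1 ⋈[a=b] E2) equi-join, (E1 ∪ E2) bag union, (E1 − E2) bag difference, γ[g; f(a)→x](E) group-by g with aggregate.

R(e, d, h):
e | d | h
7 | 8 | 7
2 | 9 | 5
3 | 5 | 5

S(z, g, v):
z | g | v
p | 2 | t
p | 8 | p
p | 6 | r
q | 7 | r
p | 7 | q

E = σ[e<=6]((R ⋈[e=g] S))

σ filters on e, owned by the left side.
E' = (σ[e<=6](R) ⋈[e=g] S)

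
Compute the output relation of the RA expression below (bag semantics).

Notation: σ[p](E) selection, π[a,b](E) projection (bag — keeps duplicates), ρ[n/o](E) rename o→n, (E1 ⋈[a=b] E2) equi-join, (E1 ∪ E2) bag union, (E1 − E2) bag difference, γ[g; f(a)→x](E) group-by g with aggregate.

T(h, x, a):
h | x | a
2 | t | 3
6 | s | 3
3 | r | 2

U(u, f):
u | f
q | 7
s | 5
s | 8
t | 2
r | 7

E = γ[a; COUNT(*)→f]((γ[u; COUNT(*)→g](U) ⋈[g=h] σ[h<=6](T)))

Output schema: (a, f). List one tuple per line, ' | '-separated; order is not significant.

Per-node cardinality:
  U → 5
  γ[u; COUNT(*)→g](U) → 4
  T → 3
  σ[h<=6](T) → 3
  (γ[u; COUNT(*)→g](U) ⋈[g=h] σ[h<=6](T)) → 1
  γ[a; COUNT(*)→f]((γ[u; COUNT(*)→g](U) ⋈[g=h] σ[h<=6](T))) → 1

== RESULT ==
a | f
3 | 1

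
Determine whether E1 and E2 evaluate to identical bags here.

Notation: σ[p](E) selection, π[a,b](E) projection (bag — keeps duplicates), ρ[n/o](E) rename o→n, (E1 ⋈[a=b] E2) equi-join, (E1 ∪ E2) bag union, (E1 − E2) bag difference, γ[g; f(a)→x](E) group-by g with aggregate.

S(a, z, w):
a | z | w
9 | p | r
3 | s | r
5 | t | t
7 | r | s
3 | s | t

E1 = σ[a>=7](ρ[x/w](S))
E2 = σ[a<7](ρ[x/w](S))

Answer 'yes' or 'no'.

E1 row counts bottom-up:
  S → 5
  ρ[x/w](S) → 5
  σ[a>=7](ρ[x/w](S)) → 2
E2 row counts bottom-up:
  S → 5
  ρ[x/w](S) → 5
  σ[a<7](ρ[x/w](S)) → 3

E1 result:
a | z | x
7 | r | s
9 | p | r
E2 result:
a | z | x
3 | s | r
3 | s | t
5 | t | t
Witness: (9, 'p', 'r') appears 1× in E1 but 0× in E2.

no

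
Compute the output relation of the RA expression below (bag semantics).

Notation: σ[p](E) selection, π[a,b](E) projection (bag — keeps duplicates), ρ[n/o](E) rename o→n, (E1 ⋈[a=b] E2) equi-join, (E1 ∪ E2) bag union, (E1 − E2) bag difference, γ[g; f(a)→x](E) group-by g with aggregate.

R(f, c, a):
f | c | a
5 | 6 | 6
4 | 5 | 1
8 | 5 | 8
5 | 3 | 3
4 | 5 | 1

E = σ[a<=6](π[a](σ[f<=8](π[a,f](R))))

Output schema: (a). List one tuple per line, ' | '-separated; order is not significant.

Stepwise |·|:
  R → 5
  π[a,f](R) → 5
  σ[f<=8](π[a,f](R)) → 5
  π[a](σ[f<=8](π[a,f](R))) → 5
  σ[a<=6](π[a](σ[f<=8](π[a,f](R)))) → 4

== RESULT ==
a
1
1
3
6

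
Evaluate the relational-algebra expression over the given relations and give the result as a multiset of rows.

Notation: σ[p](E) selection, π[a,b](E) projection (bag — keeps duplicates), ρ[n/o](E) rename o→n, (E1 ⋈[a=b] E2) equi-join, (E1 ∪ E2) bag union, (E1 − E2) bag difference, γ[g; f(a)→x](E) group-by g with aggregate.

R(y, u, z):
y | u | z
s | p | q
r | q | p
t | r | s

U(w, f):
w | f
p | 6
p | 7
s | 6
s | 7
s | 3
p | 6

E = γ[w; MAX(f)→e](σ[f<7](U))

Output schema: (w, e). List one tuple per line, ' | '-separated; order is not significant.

Per-node cardinality:
  U → 6
  σ[f<7](U) → 4
  γ[w; MAX(f)→e](σ[f<7](U)) → 2

== RESULT ==
w | e
p | 6
s | 6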